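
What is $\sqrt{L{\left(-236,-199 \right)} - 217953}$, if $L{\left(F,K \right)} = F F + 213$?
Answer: $2 i \sqrt{40511} \approx 402.55 i$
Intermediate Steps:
$L{\left(F,K \right)} = 213 + F^{2}$ ($L{\left(F,K \right)} = F^{2} + 213 = 213 + F^{2}$)
$\sqrt{L{\left(-236,-199 \right)} - 217953} = \sqrt{\left(213 + \left(-236\right)^{2}\right) - 217953} = \sqrt{\left(213 + 55696\right) - 217953} = \sqrt{55909 - 217953} = \sqrt{-162044} = 2 i \sqrt{40511}$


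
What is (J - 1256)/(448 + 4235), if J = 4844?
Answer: 1196/1561 ≈ 0.76618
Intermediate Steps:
(J - 1256)/(448 + 4235) = (4844 - 1256)/(448 + 4235) = 3588/4683 = 3588*(1/4683) = 1196/1561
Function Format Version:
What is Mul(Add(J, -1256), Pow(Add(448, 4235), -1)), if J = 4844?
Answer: Rational(1196, 1561) ≈ 0.76618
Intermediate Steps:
Mul(Add(J, -1256), Pow(Add(448, 4235), -1)) = Mul(Add(4844, -1256), Pow(Add(448, 4235), -1)) = Mul(3588, Pow(4683, -1)) = Mul(3588, Rational(1, 4683)) = Rational(1196, 1561)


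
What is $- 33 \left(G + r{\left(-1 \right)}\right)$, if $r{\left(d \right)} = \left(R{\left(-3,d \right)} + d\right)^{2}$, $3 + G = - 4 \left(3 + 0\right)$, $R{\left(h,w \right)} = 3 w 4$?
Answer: $-5082$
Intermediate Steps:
$R{\left(h,w \right)} = 12 w$
$G = -15$ ($G = -3 - 4 \left(3 + 0\right) = -3 - 12 = -15$)
$r{\left(d \right)} = 169 d^{2}$ ($r{\left(d \right)} = \left(12 d + d\right)^{2} = \left(13 d\right)^{2} = 169 d^{2}$)
$- 33 \left(G + r{\left(-1 \right)}\right) = - 33 \left(-15 + 169 \left(-1\right)^{2}\right) = - 33 \left(-15 + 169 \cdot 1\right) = - 33 \left(-15 + 169\right) = \left(-33\right) 154 = -5082$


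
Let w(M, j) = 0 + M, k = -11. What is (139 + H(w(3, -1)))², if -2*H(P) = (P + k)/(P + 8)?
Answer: 2350089/121 ≈ 19422.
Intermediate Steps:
w(M, j) = M
H(P) = -(-11 + P)/(2*(8 + P)) (H(P) = -(P - 11)/(2*(P + 8)) = -(-11 + P)/(2*(8 + P)))
(139 + H(w(3, -1)))² = (139 + (11 - 1*3)/(2*(8 + 3)))² = (139 + (½)*(11 - 3)/11)² = (139 + (½)*(1/11)*8)² = (139 + 4/11)² = (1533/11)² = 2350089/121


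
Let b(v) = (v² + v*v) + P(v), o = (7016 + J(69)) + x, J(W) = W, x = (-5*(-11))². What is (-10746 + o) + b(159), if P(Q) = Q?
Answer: 50085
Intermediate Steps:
x = 3025 (x = 55² = 3025)
o = 10110 (o = (7016 + 69) + 3025 = 7085 + 3025 = 10110)
b(v) = v + 2*v² (b(v) = (v² + v*v) + v = (v² + v²) + v = 2*v² + v = v + 2*v²)
(-10746 + o) + b(159) = (-10746 + 10110) + 159*(1 + 2*159) = -636 + 159*(1 + 318) = -636 + 159*319 = -636 + 50721 = 50085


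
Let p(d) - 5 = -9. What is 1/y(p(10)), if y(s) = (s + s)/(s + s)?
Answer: 1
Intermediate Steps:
p(d) = -4 (p(d) = 5 - 9 = -4)
y(s) = 1 (y(s) = (2*s)/((2*s)) = (2*s)*(1/(2*s)) = 1)
1/y(p(10)) = 1/1 = 1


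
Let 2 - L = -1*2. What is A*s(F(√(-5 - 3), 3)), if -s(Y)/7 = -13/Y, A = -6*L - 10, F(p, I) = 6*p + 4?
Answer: -1547/38 + 4641*I*√2/38 ≈ -40.711 + 172.72*I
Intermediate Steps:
F(p, I) = 4 + 6*p
L = 4 (L = 2 - (-1)*2 = 2 - 1*(-2) = 2 + 2 = 4)
A = -34 (A = -6*4 - 10 = -24 - 10 = -34)
s(Y) = 91/Y (s(Y) = -(-91)/Y = 91/Y)
A*s(F(√(-5 - 3), 3)) = -3094/(4 + 6*√(-5 - 3)) = -3094/(4 + 6*√(-8)) = -3094/(4 + 6*(2*I*√2)) = -3094/(4 + 12*I*√2)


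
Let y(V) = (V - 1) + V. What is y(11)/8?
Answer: 21/8 ≈ 2.6250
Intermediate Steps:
y(V) = -1 + 2*V (y(V) = (-1 + V) + V = -1 + 2*V)
y(11)/8 = (-1 + 2*11)/8 = (-1 + 22)*(⅛) = 21*(⅛) = 21/8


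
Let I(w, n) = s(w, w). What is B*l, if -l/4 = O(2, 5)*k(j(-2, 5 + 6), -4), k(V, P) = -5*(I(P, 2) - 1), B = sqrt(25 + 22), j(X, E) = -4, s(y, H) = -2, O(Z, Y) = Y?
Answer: -300*sqrt(47) ≈ -2056.7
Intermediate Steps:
I(w, n) = -2
B = sqrt(47) ≈ 6.8557
k(V, P) = 15 (k(V, P) = -5*(-2 - 1) = -5*(-3) = 15)
l = -300 (l = -20*15 = -4*75 = -300)
B*l = sqrt(47)*(-300) = -300*sqrt(47)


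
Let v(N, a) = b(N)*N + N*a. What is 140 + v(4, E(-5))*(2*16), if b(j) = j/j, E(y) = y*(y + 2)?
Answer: 2188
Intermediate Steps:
E(y) = y*(2 + y)
b(j) = 1
v(N, a) = N + N*a (v(N, a) = 1*N + N*a = N + N*a)
140 + v(4, E(-5))*(2*16) = 140 + (4*(1 - 5*(2 - 5)))*(2*16) = 140 + (4*(1 - 5*(-3)))*32 = 140 + (4*(1 + 15))*32 = 140 + (4*16)*32 = 140 + 64*32 = 140 + 2048 = 2188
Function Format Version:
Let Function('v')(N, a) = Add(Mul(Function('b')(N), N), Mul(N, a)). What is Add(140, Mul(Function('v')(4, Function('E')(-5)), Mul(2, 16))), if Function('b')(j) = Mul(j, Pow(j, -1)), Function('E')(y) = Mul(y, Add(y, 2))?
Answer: 2188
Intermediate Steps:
Function('E')(y) = Mul(y, Add(2, y))
Function('b')(j) = 1
Function('v')(N, a) = Add(N, Mul(N, a)) (Function('v')(N, a) = Add(Mul(1, N), Mul(N, a)) = Add(N, Mul(N, a)))
Add(140, Mul(Function('v')(4, Function('E')(-5)), Mul(2, 16))) = Add(140, Mul(Mul(4, Add(1, Mul(-5, Add(2, -5)))), Mul(2, 16))) = Add(140, Mul(Mul(4, Add(1, Mul(-5, -3))), 32)) = Add(140, Mul(Mul(4, Add(1, 15)), 32)) = Add(140, Mul(Mul(4, 16), 32)) = Add(140, Mul(64, 32)) = Add(140, 2048) = 2188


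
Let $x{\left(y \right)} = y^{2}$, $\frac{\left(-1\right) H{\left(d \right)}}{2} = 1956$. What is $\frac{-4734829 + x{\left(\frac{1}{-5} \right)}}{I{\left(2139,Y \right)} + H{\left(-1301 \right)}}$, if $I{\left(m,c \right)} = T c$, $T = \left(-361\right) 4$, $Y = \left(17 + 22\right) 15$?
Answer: $\frac{9864227}{1768025} \approx 5.5792$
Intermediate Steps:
$H{\left(d \right)} = -3912$ ($H{\left(d \right)} = \left(-2\right) 1956 = -3912$)
$Y = 585$ ($Y = 39 \cdot 15 = 585$)
$T = -1444$
$I{\left(m,c \right)} = - 1444 c$
$\frac{-4734829 + x{\left(\frac{1}{-5} \right)}}{I{\left(2139,Y \right)} + H{\left(-1301 \right)}} = \frac{-4734829 + \left(\frac{1}{-5}\right)^{2}}{\left(-1444\right) 585 - 3912} = \frac{-4734829 + \left(- \frac{1}{5}\right)^{2}}{-844740 - 3912} = \frac{-4734829 + \frac{1}{25}}{-848652} = \left(- \frac{118370724}{25}\right) \left(- \frac{1}{848652}\right) = \frac{9864227}{1768025}$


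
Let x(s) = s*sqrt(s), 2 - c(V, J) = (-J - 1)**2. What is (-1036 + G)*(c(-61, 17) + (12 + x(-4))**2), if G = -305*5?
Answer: 619762 + 491712*I ≈ 6.1976e+5 + 4.9171e+5*I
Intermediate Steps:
c(V, J) = 2 - (-1 - J)**2 (c(V, J) = 2 - (-J - 1)**2 = 2 - (-1 - J)**2)
x(s) = s**(3/2)
G = -1525
(-1036 + G)*(c(-61, 17) + (12 + x(-4))**2) = (-1036 - 1525)*((2 - (1 + 17)**2) + (12 + (-4)**(3/2))**2) = -2561*((2 - 1*18**2) + (12 - 8*I)**2) = -2561*((2 - 1*324) + (12 - 8*I)**2) = -2561*((2 - 324) + (12 - 8*I)**2) = -2561*(-322 + (12 - 8*I)**2) = 824642 - 2561*(12 - 8*I)**2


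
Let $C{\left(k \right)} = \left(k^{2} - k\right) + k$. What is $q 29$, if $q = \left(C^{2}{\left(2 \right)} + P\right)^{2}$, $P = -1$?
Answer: $6525$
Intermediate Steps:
$C{\left(k \right)} = k^{2}$
$q = 225$ ($q = \left(\left(2^{2}\right)^{2} - 1\right)^{2} = \left(4^{2} - 1\right)^{2} = \left(16 - 1\right)^{2} = 15^{2} = 225$)
$q 29 = 225 \cdot 29 = 6525$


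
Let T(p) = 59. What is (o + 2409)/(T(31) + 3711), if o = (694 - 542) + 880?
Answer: 3441/3770 ≈ 0.91273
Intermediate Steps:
o = 1032 (o = 152 + 880 = 1032)
(o + 2409)/(T(31) + 3711) = (1032 + 2409)/(59 + 3711) = 3441/3770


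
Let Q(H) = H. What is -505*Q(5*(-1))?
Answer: 2525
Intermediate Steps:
-505*Q(5*(-1)) = -2525*(-1) = -505*(-5) = 2525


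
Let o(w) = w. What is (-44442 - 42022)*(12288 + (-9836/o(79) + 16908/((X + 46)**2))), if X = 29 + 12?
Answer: -209661046880768/199317 ≈ -1.0519e+9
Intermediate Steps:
X = 41
(-44442 - 42022)*(12288 + (-9836/o(79) + 16908/((X + 46)**2))) = (-44442 - 42022)*(12288 + (-9836/79 + 16908/((41 + 46)**2))) = -86464*(12288 + (-9836*1/79 + 16908/(87**2))) = -86464*(12288 + (-9836/79 + 16908/7569)) = -86464*(12288 + (-9836/79 + 16908*(1/7569))) = -86464*(12288 + (-9836/79 + 5636/2523)) = -86464*(12288 - 24370984/199317) = -86464*2424836312/199317 = -209661046880768/199317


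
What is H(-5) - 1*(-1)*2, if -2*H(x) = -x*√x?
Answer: 2 - 5*I*√5/2 ≈ 2.0 - 5.5902*I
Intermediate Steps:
H(x) = x^(3/2)/2 (H(x) = -(-1)*x*√x/2 = -(-1)*x^(3/2)/2 = x^(3/2)/2)
H(-5) - 1*(-1)*2 = (-5)^(3/2)/2 - 1*(-1)*2 = (-5*I*√5)/2 + 1*2 = -5*I*√5/2 + 2 = 2 - 5*I*√5/2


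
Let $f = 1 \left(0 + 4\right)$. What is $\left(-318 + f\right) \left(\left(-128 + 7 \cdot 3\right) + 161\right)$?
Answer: $-16956$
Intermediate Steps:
$f = 4$ ($f = 1 \cdot 4 = 4$)
$\left(-318 + f\right) \left(\left(-128 + 7 \cdot 3\right) + 161\right) = \left(-318 + 4\right) \left(\left(-128 + 7 \cdot 3\right) + 161\right) = - 314 \left(\left(-128 + 21\right) + 161\right) = - 314 \left(-107 + 161\right) = \left(-314\right) 54 = -16956$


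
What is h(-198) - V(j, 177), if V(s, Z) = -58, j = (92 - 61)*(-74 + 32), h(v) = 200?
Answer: 258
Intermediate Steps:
j = -1302 (j = 31*(-42) = -1302)
h(-198) - V(j, 177) = 200 - 1*(-58) = 200 + 58 = 258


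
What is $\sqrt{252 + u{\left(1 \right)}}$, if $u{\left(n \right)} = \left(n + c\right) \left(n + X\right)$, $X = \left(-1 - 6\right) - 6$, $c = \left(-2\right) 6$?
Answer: $8 \sqrt{6} \approx 19.596$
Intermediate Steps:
$c = -12$
$X = -13$ ($X = -7 - 6 = -13$)
$u{\left(n \right)} = \left(-13 + n\right) \left(-12 + n\right)$ ($u{\left(n \right)} = \left(n - 12\right) \left(n - 13\right) = \left(-12 + n\right) \left(-13 + n\right) = \left(-13 + n\right) \left(-12 + n\right)$)
$\sqrt{252 + u{\left(1 \right)}} = \sqrt{252 + \left(156 + 1^{2} - 25\right)} = \sqrt{252 + \left(156 + 1 - 25\right)} = \sqrt{252 + 132} = \sqrt{384} = 8 \sqrt{6}$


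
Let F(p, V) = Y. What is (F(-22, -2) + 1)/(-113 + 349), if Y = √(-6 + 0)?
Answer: 1/236 + I*√6/236 ≈ 0.0042373 + 0.010379*I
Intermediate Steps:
Y = I*√6 (Y = √(-6) = I*√6 ≈ 2.4495*I)
F(p, V) = I*√6
(F(-22, -2) + 1)/(-113 + 349) = (I*√6 + 1)/(-113 + 349) = (1 + I*√6)/236 = (1 + I*√6)*(1/236) = 1/236 + I*√6/236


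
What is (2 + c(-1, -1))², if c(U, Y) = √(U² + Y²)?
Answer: (2 + √2)² ≈ 11.657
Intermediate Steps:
(2 + c(-1, -1))² = (2 + √((-1)² + (-1)²))² = (2 + √(1 + 1))² = (2 + √2)²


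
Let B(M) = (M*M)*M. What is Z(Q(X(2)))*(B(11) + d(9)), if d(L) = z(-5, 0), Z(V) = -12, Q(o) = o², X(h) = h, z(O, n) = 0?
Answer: -15972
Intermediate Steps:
d(L) = 0
B(M) = M³ (B(M) = M²*M = M³)
Z(Q(X(2)))*(B(11) + d(9)) = -12*(11³ + 0) = -12*(1331 + 0) = -12*1331 = -15972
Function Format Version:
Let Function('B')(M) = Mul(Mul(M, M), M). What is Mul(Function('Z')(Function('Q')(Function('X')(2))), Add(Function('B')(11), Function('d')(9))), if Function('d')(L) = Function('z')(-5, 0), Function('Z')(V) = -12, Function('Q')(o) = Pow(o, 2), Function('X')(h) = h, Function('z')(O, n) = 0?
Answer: -15972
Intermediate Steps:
Function('d')(L) = 0
Function('B')(M) = Pow(M, 3) (Function('B')(M) = Mul(Pow(M, 2), M) = Pow(M, 3))
Mul(Function('Z')(Function('Q')(Function('X')(2))), Add(Function('B')(11), Function('d')(9))) = Mul(-12, Add(Pow(11, 3), 0)) = Mul(-12, Add(1331, 0)) = Mul(-12, 1331) = -15972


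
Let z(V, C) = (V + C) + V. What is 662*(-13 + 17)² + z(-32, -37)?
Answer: 10491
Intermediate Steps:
z(V, C) = C + 2*V (z(V, C) = (C + V) + V = C + 2*V)
662*(-13 + 17)² + z(-32, -37) = 662*(-13 + 17)² + (-37 + 2*(-32)) = 662*4² + (-37 - 64) = 662*16 - 101 = 10592 - 101 = 10491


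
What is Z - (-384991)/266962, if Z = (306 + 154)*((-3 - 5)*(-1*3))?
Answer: 2947645471/266962 ≈ 11041.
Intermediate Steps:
Z = 11040 (Z = 460*(-8*(-3)) = 460*24 = 11040)
Z - (-384991)/266962 = 11040 - (-384991)/266962 = 11040 - 1*(-384991/266962) = 11040 + 384991/266962 = 2947645471/266962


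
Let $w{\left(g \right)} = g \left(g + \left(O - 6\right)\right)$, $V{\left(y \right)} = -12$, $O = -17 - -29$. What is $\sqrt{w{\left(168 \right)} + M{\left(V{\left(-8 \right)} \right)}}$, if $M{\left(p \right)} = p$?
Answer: $2 \sqrt{7305} \approx 170.94$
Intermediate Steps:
$O = 12$ ($O = -17 + 29 = 12$)
$w{\left(g \right)} = g \left(6 + g\right)$ ($w{\left(g \right)} = g \left(g + \left(12 - 6\right)\right) = g \left(g + 6\right) = g \left(6 + g\right)$)
$\sqrt{w{\left(168 \right)} + M{\left(V{\left(-8 \right)} \right)}} = \sqrt{168 \left(6 + 168\right) - 12} = \sqrt{168 \cdot 174 - 12} = \sqrt{29232 - 12} = \sqrt{29220} = 2 \sqrt{7305}$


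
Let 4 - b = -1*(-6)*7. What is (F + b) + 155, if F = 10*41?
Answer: 527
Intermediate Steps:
F = 410
b = -38 (b = 4 - (-1*(-6))*7 = 4 - 6*7 = 4 - 1*42 = 4 - 42 = -38)
(F + b) + 155 = (410 - 38) + 155 = 372 + 155 = 527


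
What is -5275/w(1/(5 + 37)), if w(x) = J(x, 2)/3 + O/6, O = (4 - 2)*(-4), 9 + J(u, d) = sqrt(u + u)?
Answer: 4320225/3548 + 15825*sqrt(21)/3548 ≈ 1238.1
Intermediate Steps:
J(u, d) = -9 + sqrt(2)*sqrt(u) (J(u, d) = -9 + sqrt(u + u) = -9 + sqrt(2*u) = -9 + sqrt(2)*sqrt(u))
O = -8 (O = 2*(-4) = -8)
w(x) = -13/3 + sqrt(2)*sqrt(x)/3 (w(x) = (-9 + sqrt(2)*sqrt(x))/3 - 8/6 = (-9 + sqrt(2)*sqrt(x))*(1/3) - 8*1/6 = (-3 + sqrt(2)*sqrt(x)/3) - 4/3 = -13/3 + sqrt(2)*sqrt(x)/3)
-5275/w(1/(5 + 37)) = -5275/(-13/3 + sqrt(2)*sqrt(1/(5 + 37))/3) = -5275/(-13/3 + sqrt(2)*sqrt(1/42)/3) = -5275/(-13/3 + sqrt(2)*(sqrt(42)/42)/3) = -5275/(-13/3 + sqrt(21)/63)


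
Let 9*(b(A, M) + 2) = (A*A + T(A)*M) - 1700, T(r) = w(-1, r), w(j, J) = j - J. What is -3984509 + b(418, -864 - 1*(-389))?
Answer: -35488550/9 ≈ -3.9432e+6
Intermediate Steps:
T(r) = -1 - r
b(A, M) = -1718/9 + A²/9 + M*(-1 - A)/9 (b(A, M) = -2 + ((A*A + (-1 - A)*M) - 1700)/9 = -2 + ((A² + M*(-1 - A)) - 1700)/9 = -2 + (-1700 + A² + M*(-1 - A))/9 = -2 + (-1700/9 + A²/9 + M*(-1 - A)/9) = -1718/9 + A²/9 + M*(-1 - A)/9)
-3984509 + b(418, -864 - 1*(-389)) = -3984509 + (-1718/9 + (⅑)*418² - (-864 - 1*(-389))*(1 + 418)/9) = -3984509 + (-1718/9 + (⅑)*174724 - ⅑*(-864 + 389)*419) = -3984509 + (-1718/9 + 174724/9 - ⅑*(-475)*419) = -3984509 + (-1718/9 + 174724/9 + 199025/9) = -3984509 + 372031/9 = -35488550/9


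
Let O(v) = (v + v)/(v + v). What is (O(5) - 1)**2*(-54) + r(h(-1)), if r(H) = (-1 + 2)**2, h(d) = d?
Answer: 1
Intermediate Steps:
O(v) = 1 (O(v) = (2*v)/((2*v)) = (2*v)*(1/(2*v)) = 1)
r(H) = 1 (r(H) = 1**2 = 1)
(O(5) - 1)**2*(-54) + r(h(-1)) = (1 - 1)**2*(-54) + 1 = 0**2*(-54) + 1 = 0*(-54) + 1 = 0 + 1 = 1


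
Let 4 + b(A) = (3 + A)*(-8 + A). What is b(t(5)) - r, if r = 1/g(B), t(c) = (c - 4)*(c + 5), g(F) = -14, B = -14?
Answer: 309/14 ≈ 22.071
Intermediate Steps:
t(c) = (-4 + c)*(5 + c)
b(A) = -4 + (-8 + A)*(3 + A) (b(A) = -4 + (3 + A)*(-8 + A) = -4 + (-8 + A)*(3 + A))
r = -1/14 (r = 1/(-14) = -1/14 ≈ -0.071429)
b(t(5)) - r = (-28 + (-20 + 5 + 5**2)**2 - 5*(-20 + 5 + 5**2)) - 1*(-1/14) = (-28 + (-20 + 5 + 25)**2 - 5*(-20 + 5 + 25)) + 1/14 = (-28 + 10**2 - 5*10) + 1/14 = (-28 + 100 - 50) + 1/14 = 22 + 1/14 = 309/14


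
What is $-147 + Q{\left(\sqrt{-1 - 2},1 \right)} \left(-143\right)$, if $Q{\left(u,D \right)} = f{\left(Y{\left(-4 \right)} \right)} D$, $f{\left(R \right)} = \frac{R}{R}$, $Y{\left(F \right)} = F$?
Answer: $-290$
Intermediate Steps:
$f{\left(R \right)} = 1$
$Q{\left(u,D \right)} = D$ ($Q{\left(u,D \right)} = 1 D = D$)
$-147 + Q{\left(\sqrt{-1 - 2},1 \right)} \left(-143\right) = -147 + 1 \left(-143\right) = -147 - 143 = -290$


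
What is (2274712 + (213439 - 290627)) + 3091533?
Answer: 5289057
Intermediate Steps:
(2274712 + (213439 - 290627)) + 3091533 = (2274712 - 77188) + 3091533 = 2197524 + 3091533 = 5289057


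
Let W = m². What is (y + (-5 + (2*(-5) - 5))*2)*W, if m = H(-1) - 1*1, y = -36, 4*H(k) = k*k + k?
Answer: -76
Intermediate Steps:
H(k) = k/4 + k²/4 (H(k) = (k*k + k)/4 = (k² + k)/4 = (k + k²)/4 = k/4 + k²/4)
m = -1 (m = (¼)*(-1)*(1 - 1) - 1*1 = (¼)*(-1)*0 - 1 = 0 - 1 = -1)
W = 1 (W = (-1)² = 1)
(y + (-5 + (2*(-5) - 5))*2)*W = (-36 + (-5 + (2*(-5) - 5))*2)*1 = (-36 + (-5 + (-10 - 5))*2)*1 = (-36 + (-5 - 15)*2)*1 = (-36 - 20*2)*1 = (-36 - 40)*1 = -76*1 = -76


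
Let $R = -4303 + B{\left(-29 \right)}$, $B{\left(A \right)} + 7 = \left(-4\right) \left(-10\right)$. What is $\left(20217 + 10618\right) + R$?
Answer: $26565$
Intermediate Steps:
$B{\left(A \right)} = 33$ ($B{\left(A \right)} = -7 - -40 = -7 + 40 = 33$)
$R = -4270$ ($R = -4303 + 33 = -4270$)
$\left(20217 + 10618\right) + R = \left(20217 + 10618\right) - 4270 = 30835 - 4270 = 26565$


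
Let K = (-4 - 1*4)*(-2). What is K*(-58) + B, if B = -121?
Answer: -1049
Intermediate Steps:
K = 16 (K = (-4 - 4)*(-2) = -8*(-2) = 16)
K*(-58) + B = 16*(-58) - 121 = -928 - 121 = -1049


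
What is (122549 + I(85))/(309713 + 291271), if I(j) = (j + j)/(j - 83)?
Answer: 6813/33388 ≈ 0.20406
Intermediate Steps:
I(j) = 2*j/(-83 + j) (I(j) = (2*j)/(-83 + j) = 2*j/(-83 + j))
(122549 + I(85))/(309713 + 291271) = (122549 + 2*85/(-83 + 85))/(309713 + 291271) = (122549 + 2*85/2)/600984 = (122549 + 2*85*(1/2))*(1/600984) = (122549 + 85)*(1/600984) = 122634*(1/600984) = 6813/33388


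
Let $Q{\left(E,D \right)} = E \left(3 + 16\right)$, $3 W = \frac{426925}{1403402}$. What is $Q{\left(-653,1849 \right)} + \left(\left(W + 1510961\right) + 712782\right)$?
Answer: $\frac{9310180522141}{4210206} \approx 2.2113 \cdot 10^{6}$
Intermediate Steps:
$W = \frac{426925}{4210206}$ ($W = \frac{426925 \cdot \frac{1}{1403402}}{3} = \frac{1}{3} \cdot \frac{426925}{1403402} = \frac{426925}{4210206} \approx 0.1014$)
$Q{\left(E,D \right)} = 19 E$ ($Q{\left(E,D \right)} = E 19 = 19 E$)
$Q{\left(-653,1849 \right)} + \left(\left(W + 1510961\right) + 712782\right) = 19 \left(-653\right) + \left(\left(\frac{426925}{4210206} + 1510961\right) + 712782\right) = -12407 + \left(\frac{6361457494891}{4210206} + 712782\right) = -12407 + \frac{9362416547983}{4210206} = \frac{9310180522141}{4210206}$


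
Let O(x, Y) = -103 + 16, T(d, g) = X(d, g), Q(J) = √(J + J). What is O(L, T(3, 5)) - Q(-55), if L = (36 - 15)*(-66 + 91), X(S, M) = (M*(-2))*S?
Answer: -87 - I*√110 ≈ -87.0 - 10.488*I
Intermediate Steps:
X(S, M) = -2*M*S (X(S, M) = (-2*M)*S = -2*M*S)
L = 525 (L = 21*25 = 525)
Q(J) = √2*√J (Q(J) = √(2*J) = √2*√J)
T(d, g) = -2*d*g (T(d, g) = -2*g*d = -2*d*g)
O(x, Y) = -87
O(L, T(3, 5)) - Q(-55) = -87 - √2*√(-55) = -87 - √2*I*√55 = -87 - I*√110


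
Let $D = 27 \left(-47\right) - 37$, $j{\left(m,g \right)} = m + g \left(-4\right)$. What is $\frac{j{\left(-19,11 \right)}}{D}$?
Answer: $\frac{63}{1306} \approx 0.048239$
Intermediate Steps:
$j{\left(m,g \right)} = m - 4 g$
$D = -1306$ ($D = -1269 - 37 = -1306$)
$\frac{j{\left(-19,11 \right)}}{D} = \frac{-19 - 44}{-1306} = \left(-19 - 44\right) \left(- \frac{1}{1306}\right) = \left(-63\right) \left(- \frac{1}{1306}\right) = \frac{63}{1306}$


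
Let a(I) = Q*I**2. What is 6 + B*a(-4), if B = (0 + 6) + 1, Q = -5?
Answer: -554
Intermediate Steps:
a(I) = -5*I**2
B = 7 (B = 6 + 1 = 7)
6 + B*a(-4) = 6 + 7*(-5*(-4)**2) = 6 + 7*(-5*16) = 6 + 7*(-80) = 6 - 560 = -554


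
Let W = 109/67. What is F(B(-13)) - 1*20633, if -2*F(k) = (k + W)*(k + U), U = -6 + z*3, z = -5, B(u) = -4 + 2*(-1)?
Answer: -2772733/134 ≈ -20692.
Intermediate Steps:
B(u) = -6 (B(u) = -4 - 2 = -6)
W = 109/67 (W = 109*(1/67) = 109/67 ≈ 1.6269)
U = -21 (U = -6 - 5*3 = -6 - 15 = -21)
F(k) = -(-21 + k)*(109/67 + k)/2 (F(k) = -(k + 109/67)*(k - 21)/2 = -(109/67 + k)*(-21 + k)/2 = -(-21 + k)*(109/67 + k)/2)
F(B(-13)) - 1*20633 = (2289/134 - ½*(-6)² + (649/67)*(-6)) - 1*20633 = (2289/134 - ½*36 - 3894/67) - 20633 = (2289/134 - 18 - 3894/67) - 20633 = -7911/134 - 20633 = -2772733/134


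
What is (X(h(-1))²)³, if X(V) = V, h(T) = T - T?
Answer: 0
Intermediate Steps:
h(T) = 0
(X(h(-1))²)³ = (0²)³ = 0³ = 0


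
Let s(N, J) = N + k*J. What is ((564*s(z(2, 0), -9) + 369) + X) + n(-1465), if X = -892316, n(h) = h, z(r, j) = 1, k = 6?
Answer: -923304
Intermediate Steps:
s(N, J) = N + 6*J
((564*s(z(2, 0), -9) + 369) + X) + n(-1465) = ((564*(1 + 6*(-9)) + 369) - 892316) - 1465 = ((564*(1 - 54) + 369) - 892316) - 1465 = ((564*(-53) + 369) - 892316) - 1465 = ((-29892 + 369) - 892316) - 1465 = (-29523 - 892316) - 1465 = -921839 - 1465 = -923304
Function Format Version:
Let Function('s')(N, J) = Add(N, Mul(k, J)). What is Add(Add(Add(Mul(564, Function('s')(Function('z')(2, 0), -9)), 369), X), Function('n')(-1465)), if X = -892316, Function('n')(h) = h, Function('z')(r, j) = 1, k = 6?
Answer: -923304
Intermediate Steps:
Function('s')(N, J) = Add(N, Mul(6, J))
Add(Add(Add(Mul(564, Function('s')(Function('z')(2, 0), -9)), 369), X), Function('n')(-1465)) = Add(Add(Add(Mul(564, Add(1, Mul(6, -9))), 369), -892316), -1465) = Add(Add(Add(Mul(564, Add(1, -54)), 369), -892316), -1465) = Add(Add(Add(Mul(564, -53), 369), -892316), -1465) = Add(Add(Add(-29892, 369), -892316), -1465) = Add(Add(-29523, -892316), -1465) = Add(-921839, -1465) = -923304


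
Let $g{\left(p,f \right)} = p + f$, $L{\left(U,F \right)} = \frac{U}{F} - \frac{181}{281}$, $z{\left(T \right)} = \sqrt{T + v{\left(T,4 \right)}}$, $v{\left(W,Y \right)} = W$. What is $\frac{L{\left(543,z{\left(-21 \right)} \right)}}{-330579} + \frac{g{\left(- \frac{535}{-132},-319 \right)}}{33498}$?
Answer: $- \frac{429003093479}{45638554589496} + \frac{181 i \sqrt{42}}{4628106} \approx -0.0094 + 0.00025345 i$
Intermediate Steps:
$z{\left(T \right)} = \sqrt{2} \sqrt{T}$ ($z{\left(T \right)} = \sqrt{T + T} = \sqrt{2 T} = \sqrt{2} \sqrt{T}$)
$L{\left(U,F \right)} = - \frac{181}{281} + \frac{U}{F}$ ($L{\left(U,F \right)} = \frac{U}{F} - \frac{181}{281} = - \frac{181}{281} + \frac{U}{F}$)
$g{\left(p,f \right)} = f + p$
$\frac{L{\left(543,z{\left(-21 \right)} \right)}}{-330579} + \frac{g{\left(- \frac{535}{-132},-319 \right)}}{33498} = \frac{- \frac{181}{281} + \frac{543}{\sqrt{2} \sqrt{-21}}}{-330579} + \frac{-319 - \frac{535}{-132}}{33498} = \left(- \frac{181}{281} + \frac{543}{\sqrt{2} i \sqrt{21}}\right) \left(- \frac{1}{330579}\right) + \left(-319 - - \frac{535}{132}\right) \frac{1}{33498} = \left(- \frac{181}{281} + \frac{543}{i \sqrt{42}}\right) \left(- \frac{1}{330579}\right) + \left(-319 + \frac{535}{132}\right) \frac{1}{33498} = \left(- \frac{181}{281} + 543 \left(- \frac{i \sqrt{42}}{42}\right)\right) \left(- \frac{1}{330579}\right) - \frac{41573}{4421736} = \left(- \frac{181}{281} - \frac{181 i \sqrt{42}}{14}\right) \left(- \frac{1}{330579}\right) - \frac{41573}{4421736} = \left(\frac{181}{92892699} + \frac{181 i \sqrt{42}}{4628106}\right) - \frac{41573}{4421736} = - \frac{429003093479}{45638554589496} + \frac{181 i \sqrt{42}}{4628106}$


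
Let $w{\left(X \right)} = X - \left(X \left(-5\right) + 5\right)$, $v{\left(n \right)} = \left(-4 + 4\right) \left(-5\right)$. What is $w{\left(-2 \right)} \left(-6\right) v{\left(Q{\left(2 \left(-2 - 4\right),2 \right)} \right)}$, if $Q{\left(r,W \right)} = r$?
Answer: $0$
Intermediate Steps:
$v{\left(n \right)} = 0$ ($v{\left(n \right)} = 0 \left(-5\right) = 0$)
$w{\left(X \right)} = -5 + 6 X$ ($w{\left(X \right)} = X - \left(- 5 X + 5\right) = X - \left(5 - 5 X\right) = X + \left(-5 + 5 X\right) = -5 + 6 X$)
$w{\left(-2 \right)} \left(-6\right) v{\left(Q{\left(2 \left(-2 - 4\right),2 \right)} \right)} = \left(-5 + 6 \left(-2\right)\right) \left(-6\right) 0 = \left(-5 - 12\right) \left(-6\right) 0 = \left(-17\right) \left(-6\right) 0 = 102 \cdot 0 = 0$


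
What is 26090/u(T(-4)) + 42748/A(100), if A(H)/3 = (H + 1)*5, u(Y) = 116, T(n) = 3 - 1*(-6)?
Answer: 22242559/87870 ≈ 253.13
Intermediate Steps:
T(n) = 9 (T(n) = 3 + 6 = 9)
A(H) = 15 + 15*H (A(H) = 3*((H + 1)*5) = 3*((1 + H)*5) = 3*(5 + 5*H) = 15 + 15*H)
26090/u(T(-4)) + 42748/A(100) = 26090/116 + 42748/(15 + 15*100) = 26090*(1/116) + 42748/(15 + 1500) = 13045/58 + 42748/1515 = 22242559/87870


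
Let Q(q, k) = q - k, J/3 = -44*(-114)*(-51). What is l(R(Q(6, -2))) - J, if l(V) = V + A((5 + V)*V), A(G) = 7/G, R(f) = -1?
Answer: 3069781/4 ≈ 7.6745e+5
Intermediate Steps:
J = -767448 (J = 3*(-44*(-114)*(-51)) = 3*(5016*(-51)) = 3*(-255816) = -767448)
l(V) = V + 7/(V*(5 + V)) (l(V) = V + 7/(((5 + V)*V)) = V + 7/((V*(5 + V))) = V + 7*(1/(V*(5 + V))) = V + 7/(V*(5 + V)))
l(R(Q(6, -2))) - J = (7 + (-1)**2*(5 - 1))/((-1)*(5 - 1)) - 1*(-767448) = -1*(7 + 1*4)/4 + 767448 = -1*1/4*(7 + 4) + 767448 = -1*1/4*11 + 767448 = -11/4 + 767448 = 3069781/4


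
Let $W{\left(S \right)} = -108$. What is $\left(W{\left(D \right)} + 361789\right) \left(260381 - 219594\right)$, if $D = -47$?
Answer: $14751882947$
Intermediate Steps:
$\left(W{\left(D \right)} + 361789\right) \left(260381 - 219594\right) = \left(-108 + 361789\right) \left(260381 - 219594\right) = 361681 \cdot 40787 = 14751882947$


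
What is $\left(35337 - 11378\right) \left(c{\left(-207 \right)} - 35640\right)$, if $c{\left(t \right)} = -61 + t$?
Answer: $-860319772$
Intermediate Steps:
$\left(35337 - 11378\right) \left(c{\left(-207 \right)} - 35640\right) = \left(35337 - 11378\right) \left(\left(-61 - 207\right) - 35640\right) = 23959 \left(-268 - 35640\right) = 23959 \left(-35908\right) = -860319772$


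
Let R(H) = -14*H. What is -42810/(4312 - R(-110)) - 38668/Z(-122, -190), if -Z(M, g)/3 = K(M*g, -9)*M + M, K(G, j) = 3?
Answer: -196599/4697 ≈ -41.856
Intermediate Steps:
Z(M, g) = -12*M (Z(M, g) = -3*(3*M + M) = -12*M)
-42810/(4312 - R(-110)) - 38668/Z(-122, -190) = -42810/(4312 - (-14)*(-110)) - 38668/((-12*(-122))) = -42810/(4312 - 1*1540) - 38668/1464 = -42810/(4312 - 1540) - 38668*1/1464 = -42810/2772 - 9667/366 = -42810*1/2772 - 9667/366 = -7135/462 - 9667/366 = -196599/4697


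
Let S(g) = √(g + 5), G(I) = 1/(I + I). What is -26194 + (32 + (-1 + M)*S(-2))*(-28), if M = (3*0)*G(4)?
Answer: -27090 + 28*√3 ≈ -27042.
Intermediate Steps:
G(I) = 1/(2*I)
M = 0 (M = (3*0)*((½)/4) = 0*((½)*(¼)) = 0*(⅛) = 0)
S(g) = √(5 + g)
-26194 + (32 + (-1 + M)*S(-2))*(-28) = -26194 + (32 + (-1 + 0)*√(5 - 2))*(-28) = -26194 + (32 - √3)*(-28) = -26194 + (-896 + 28*√3) = -27090 + 28*√3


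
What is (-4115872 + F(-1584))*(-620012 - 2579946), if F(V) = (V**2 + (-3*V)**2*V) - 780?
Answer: 114464769412582856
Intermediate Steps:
F(V) = -780 + V**2 + 9*V**3 (F(V) = (V**2 + (9*V**2)*V) - 780 = (V**2 + 9*V**3) - 780 = -780 + V**2 + 9*V**3)
(-4115872 + F(-1584))*(-620012 - 2579946) = (-4115872 + (-780 + (-1584)**2 + 9*(-1584)**3))*(-620012 - 2579946) = (-4115872 + (-780 + 2509056 + 9*(-3974344704)))*(-3199958) = (-4115872 + (-780 + 2509056 - 35769102336))*(-3199958) = (-4115872 - 35766594060)*(-3199958) = -35770709932*(-3199958) = 114464769412582856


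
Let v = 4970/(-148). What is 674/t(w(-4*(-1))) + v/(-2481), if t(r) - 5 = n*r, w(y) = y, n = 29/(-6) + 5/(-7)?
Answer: -2597692391/66277434 ≈ -39.194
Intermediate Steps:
n = -233/42 (n = 29*(-1/6) + 5*(-1/7) = -29/6 - 5/7 = -233/42 ≈ -5.5476)
v = -2485/74 (v = 4970*(-1/148) = -2485/74 ≈ -33.581)
t(r) = 5 - 233*r/42
674/t(w(-4*(-1))) + v/(-2481) = 674/(5 - (-466)*(-1)/21) - 2485/74/(-2481) = 674/(5 - 233/42*4) - 2485/74*(-1/2481) = 674/(5 - 466/21) + 2485/183594 = 674/(-361/21) + 2485/183594 = 674*(-21/361) + 2485/183594 = -14154/361 + 2485/183594 = -2597692391/66277434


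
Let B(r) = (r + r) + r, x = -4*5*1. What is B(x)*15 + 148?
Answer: -752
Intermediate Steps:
x = -20 (x = -20*1 = -20)
B(r) = 3*r (B(r) = 2*r + r = 3*r)
B(x)*15 + 148 = (3*(-20))*15 + 148 = -60*15 + 148 = -900 + 148 = -752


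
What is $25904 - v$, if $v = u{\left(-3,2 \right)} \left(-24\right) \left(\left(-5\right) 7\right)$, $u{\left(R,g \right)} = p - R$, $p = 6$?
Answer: $18344$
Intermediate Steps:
$u{\left(R,g \right)} = 6 - R$
$v = 7560$ ($v = \left(6 - -3\right) \left(-24\right) \left(\left(-5\right) 7\right) = \left(6 + 3\right) \left(-24\right) \left(-35\right) = 9 \left(-24\right) \left(-35\right) = \left(-216\right) \left(-35\right) = 7560$)
$25904 - v = 25904 - 7560 = 18344$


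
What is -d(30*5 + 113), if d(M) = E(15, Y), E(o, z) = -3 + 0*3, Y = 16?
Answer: 3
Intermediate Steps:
E(o, z) = -3 (E(o, z) = -3 + 0 = -3)
d(M) = -3
-d(30*5 + 113) = -1*(-3) = 3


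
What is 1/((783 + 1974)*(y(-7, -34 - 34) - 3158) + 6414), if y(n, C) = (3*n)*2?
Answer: -1/8815986 ≈ -1.1343e-7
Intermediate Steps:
y(n, C) = 6*n
1/((783 + 1974)*(y(-7, -34 - 34) - 3158) + 6414) = 1/((783 + 1974)*(6*(-7) - 3158) + 6414) = 1/(2757*(-42 - 3158) + 6414) = 1/(2757*(-3200) + 6414) = 1/(-8822400 + 6414) = 1/(-8815986) = -1/8815986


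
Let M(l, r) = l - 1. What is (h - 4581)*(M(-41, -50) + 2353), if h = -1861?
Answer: -14887462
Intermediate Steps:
M(l, r) = -1 + l
(h - 4581)*(M(-41, -50) + 2353) = (-1861 - 4581)*((-1 - 41) + 2353) = -6442*(-42 + 2353) = -6442*2311 = -14887462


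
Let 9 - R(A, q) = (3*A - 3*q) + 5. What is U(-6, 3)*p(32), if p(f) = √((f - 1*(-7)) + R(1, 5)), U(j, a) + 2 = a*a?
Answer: 7*√55 ≈ 51.913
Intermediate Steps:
R(A, q) = 4 - 3*A + 3*q (R(A, q) = 9 - ((3*A - 3*q) + 5) = 9 - ((-3*q + 3*A) + 5) = 9 - (5 - 3*q + 3*A) = 9 + (-5 - 3*A + 3*q) = 4 - 3*A + 3*q)
U(j, a) = -2 + a² (U(j, a) = -2 + a*a = -2 + a²)
p(f) = √(23 + f) (p(f) = √((f - 1*(-7)) + (4 - 3*1 + 3*5)) = √((f + 7) + (4 - 3 + 15)) = √((7 + f) + 16) = √(23 + f))
U(-6, 3)*p(32) = (-2 + 3²)*√(23 + 32) = (-2 + 9)*√55 = 7*√55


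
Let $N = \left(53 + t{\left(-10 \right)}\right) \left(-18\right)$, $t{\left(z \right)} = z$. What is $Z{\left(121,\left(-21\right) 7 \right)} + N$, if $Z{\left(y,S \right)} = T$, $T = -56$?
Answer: $-830$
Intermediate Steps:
$Z{\left(y,S \right)} = -56$
$N = -774$ ($N = \left(53 - 10\right) \left(-18\right) = 43 \left(-18\right) = -774$)
$Z{\left(121,\left(-21\right) 7 \right)} + N = -56 - 774 = -830$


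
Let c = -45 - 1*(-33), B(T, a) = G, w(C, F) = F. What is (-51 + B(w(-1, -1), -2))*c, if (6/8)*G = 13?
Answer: 404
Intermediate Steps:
G = 52/3 (G = (4/3)*13 = 52/3 ≈ 17.333)
B(T, a) = 52/3
c = -12 (c = -45 + 33 = -12)
(-51 + B(w(-1, -1), -2))*c = (-51 + 52/3)*(-12) = -101/3*(-12) = 404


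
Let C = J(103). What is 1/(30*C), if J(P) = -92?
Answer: -1/2760 ≈ -0.00036232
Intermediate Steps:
C = -92
1/(30*C) = 1/(30*(-92)) = 1/(-2760) = -1/2760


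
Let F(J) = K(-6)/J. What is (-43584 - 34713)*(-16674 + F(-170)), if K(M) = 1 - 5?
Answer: 110969398536/85 ≈ 1.3055e+9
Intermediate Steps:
K(M) = -4
F(J) = -4/J
(-43584 - 34713)*(-16674 + F(-170)) = (-43584 - 34713)*(-16674 - 4/(-170)) = -78297*(-16674 - 4*(-1/170)) = -78297*(-16674 + 2/85) = -78297*(-1417288/85) = 110969398536/85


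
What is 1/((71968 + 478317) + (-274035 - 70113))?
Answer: 1/206137 ≈ 4.8511e-6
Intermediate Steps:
1/((71968 + 478317) + (-274035 - 70113)) = 1/(550285 - 344148) = 1/206137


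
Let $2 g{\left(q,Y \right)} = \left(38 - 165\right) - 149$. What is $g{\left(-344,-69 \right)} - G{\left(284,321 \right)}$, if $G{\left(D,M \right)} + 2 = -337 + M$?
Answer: $-120$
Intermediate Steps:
$G{\left(D,M \right)} = -339 + M$ ($G{\left(D,M \right)} = -2 + \left(-337 + M\right) = -339 + M$)
$g{\left(q,Y \right)} = -138$ ($g{\left(q,Y \right)} = \frac{\left(38 - 165\right) - 149}{2} = \frac{-127 - 149}{2} = \frac{1}{2} \left(-276\right) = -138$)
$g{\left(-344,-69 \right)} - G{\left(284,321 \right)} = -138 - \left(-339 + 321\right) = -138 - -18 = -138 + 18 = -120$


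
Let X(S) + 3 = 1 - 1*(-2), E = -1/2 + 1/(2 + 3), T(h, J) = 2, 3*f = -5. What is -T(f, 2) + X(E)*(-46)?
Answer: -2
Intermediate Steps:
f = -5/3 (f = (1/3)*(-5) = -5/3 ≈ -1.6667)
E = -3/10 (E = -1*1/2 + 1/5 = -1/2 + 1*(1/5) = -1/2 + 1/5 = -3/10 ≈ -0.30000)
X(S) = 0 (X(S) = -3 + (1 - 1*(-2)) = -3 + (1 + 2) = -3 + 3 = 0)
-T(f, 2) + X(E)*(-46) = -1*2 + 0*(-46) = -2 + 0 = -2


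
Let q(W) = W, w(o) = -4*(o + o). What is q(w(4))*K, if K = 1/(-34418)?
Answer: 16/17209 ≈ 0.00092975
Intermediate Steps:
w(o) = -8*o
K = -1/34418 ≈ -2.9055e-5
q(w(4))*K = -8*4*(-1/34418) = -32*(-1/34418) = 16/17209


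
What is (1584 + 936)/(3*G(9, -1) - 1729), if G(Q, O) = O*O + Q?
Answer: -2520/1699 ≈ -1.4832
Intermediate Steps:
G(Q, O) = Q + O**2 (G(Q, O) = O**2 + Q = Q + O**2)
(1584 + 936)/(3*G(9, -1) - 1729) = (1584 + 936)/(3*(9 + (-1)**2) - 1729) = 2520/(3*(9 + 1) - 1729) = 2520/(3*10 - 1729) = 2520/(30 - 1729) = 2520/(-1699) = 2520*(-1/1699) = -2520/1699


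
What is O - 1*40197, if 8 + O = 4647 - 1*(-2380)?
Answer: -33178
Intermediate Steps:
O = 7019 (O = -8 + (4647 - 1*(-2380)) = -8 + (4647 + 2380) = -8 + 7027 = 7019)
O - 1*40197 = 7019 - 1*40197 = 7019 - 40197 = -33178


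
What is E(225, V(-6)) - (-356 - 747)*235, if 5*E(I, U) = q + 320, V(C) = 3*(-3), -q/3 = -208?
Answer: 1296969/5 ≈ 2.5939e+5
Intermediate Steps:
q = 624 (q = -3*(-208) = 624)
V(C) = -9
E(I, U) = 944/5 (E(I, U) = (624 + 320)/5 = (⅕)*944 = 944/5)
E(225, V(-6)) - (-356 - 747)*235 = 944/5 - (-356 - 747)*235 = 944/5 - (-1103)*235 = 944/5 - 1*(-259205) = 944/5 + 259205 = 1296969/5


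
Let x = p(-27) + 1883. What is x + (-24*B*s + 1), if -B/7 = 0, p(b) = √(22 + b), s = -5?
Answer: 1884 + I*√5 ≈ 1884.0 + 2.2361*I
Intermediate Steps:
B = 0 (B = -7*0 = 0)
x = 1883 + I*√5 (x = √(22 - 27) + 1883 = √(-5) + 1883 = I*√5 + 1883 = 1883 + I*√5 ≈ 1883.0 + 2.2361*I)
x + (-24*B*s + 1) = (1883 + I*√5) + (-0*(-5) + 1) = (1883 + I*√5) + (-24*0 + 1) = (1883 + I*√5) + (0 + 1) = (1883 + I*√5) + 1 = 1884 + I*√5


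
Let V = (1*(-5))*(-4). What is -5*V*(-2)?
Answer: 200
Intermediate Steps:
V = 20 (V = -5*(-4) = 20)
-5*V*(-2) = -5*20*(-2) = -100*(-2) = 200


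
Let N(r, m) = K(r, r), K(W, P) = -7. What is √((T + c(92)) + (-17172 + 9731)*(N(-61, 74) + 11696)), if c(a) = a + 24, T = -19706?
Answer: I*√86997439 ≈ 9327.3*I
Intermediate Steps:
N(r, m) = -7
c(a) = 24 + a
√((T + c(92)) + (-17172 + 9731)*(N(-61, 74) + 11696)) = √((-19706 + (24 + 92)) + (-17172 + 9731)*(-7 + 11696)) = √((-19706 + 116) - 7441*11689) = √(-19590 - 86977849) = √(-86997439) = I*√86997439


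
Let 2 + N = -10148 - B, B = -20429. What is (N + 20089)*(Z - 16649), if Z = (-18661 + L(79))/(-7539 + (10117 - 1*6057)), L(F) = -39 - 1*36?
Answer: -1758402403680/3479 ≈ -5.0543e+8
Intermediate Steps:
L(F) = -75 (L(F) = -39 - 36 = -75)
N = 10279 (N = -2 + (-10148 - 1*(-20429)) = -2 + (-10148 + 20429) = -2 + 10281 = 10279)
Z = 18736/3479 (Z = (-18661 - 75)/(-7539 + (10117 - 1*6057)) = -18736/(-7539 + (10117 - 6057)) = -18736/(-7539 + 4060) = -18736/(-3479) = -18736*(-1/3479) = 18736/3479 ≈ 5.3855)
(N + 20089)*(Z - 16649) = (10279 + 20089)*(18736/3479 - 16649) = 30368*(-57903135/3479) = -1758402403680/3479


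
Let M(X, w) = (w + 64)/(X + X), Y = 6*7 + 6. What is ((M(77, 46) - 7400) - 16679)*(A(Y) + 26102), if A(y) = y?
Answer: -4407530200/7 ≈ -6.2965e+8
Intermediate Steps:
Y = 48 (Y = 42 + 6 = 48)
M(X, w) = (64 + w)/(2*X) (M(X, w) = (64 + w)/((2*X)) = (64 + w)*(1/(2*X)) = (64 + w)/(2*X))
((M(77, 46) - 7400) - 16679)*(A(Y) + 26102) = (((1/2)*(64 + 46)/77 - 7400) - 16679)*(48 + 26102) = (((1/2)*(1/77)*110 - 7400) - 16679)*26150 = ((5/7 - 7400) - 16679)*26150 = (-51795/7 - 16679)*26150 = -168548/7*26150 = -4407530200/7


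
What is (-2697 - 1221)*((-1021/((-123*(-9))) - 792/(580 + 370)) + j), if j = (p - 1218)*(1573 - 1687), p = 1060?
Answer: -12368128938218/175275 ≈ -7.0564e+7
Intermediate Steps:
j = 18012 (j = (1060 - 1218)*(1573 - 1687) = -158*(-114) = 18012)
(-2697 - 1221)*((-1021/((-123*(-9))) - 792/(580 + 370)) + j) = (-2697 - 1221)*((-1021/((-123*(-9))) - 792/(580 + 370)) + 18012) = -3918*((-1021/1107 - 792/950) + 18012) = -3918*((-1021*1/1107 - 792*1/950) + 18012) = -3918*((-1021/1107 - 396/475) + 18012) = -3918*(-923347/525825 + 18012) = -3918*9470236553/525825 = -12368128938218/175275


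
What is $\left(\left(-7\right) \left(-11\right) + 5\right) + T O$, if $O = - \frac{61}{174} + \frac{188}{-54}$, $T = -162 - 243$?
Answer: $\frac{94771}{58} \approx 1634.0$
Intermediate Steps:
$T = -405$
$O = - \frac{6001}{1566}$ ($O = \left(-61\right) \frac{1}{174} + 188 \left(- \frac{1}{54}\right) = - \frac{61}{174} - \frac{94}{27} = - \frac{6001}{1566} \approx -3.8321$)
$\left(\left(-7\right) \left(-11\right) + 5\right) + T O = \left(\left(-7\right) \left(-11\right) + 5\right) - - \frac{90015}{58} = \left(77 + 5\right) + \frac{90015}{58} = 82 + \frac{90015}{58} = \frac{94771}{58}$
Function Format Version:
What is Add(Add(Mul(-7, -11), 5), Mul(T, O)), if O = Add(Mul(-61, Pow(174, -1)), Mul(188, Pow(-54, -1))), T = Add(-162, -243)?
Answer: Rational(94771, 58) ≈ 1634.0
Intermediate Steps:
T = -405
O = Rational(-6001, 1566) (O = Add(Mul(-61, Rational(1, 174)), Mul(188, Rational(-1, 54))) = Add(Rational(-61, 174), Rational(-94, 27)) = Rational(-6001, 1566) ≈ -3.8321)
Add(Add(Mul(-7, -11), 5), Mul(T, O)) = Add(Add(Mul(-7, -11), 5), Mul(-405, Rational(-6001, 1566))) = Add(Add(77, 5), Rational(90015, 58)) = Add(82, Rational(90015, 58)) = Rational(94771, 58)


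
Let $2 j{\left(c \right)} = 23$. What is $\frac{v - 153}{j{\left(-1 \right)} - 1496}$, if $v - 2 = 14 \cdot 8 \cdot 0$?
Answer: $\frac{302}{2969} \approx 0.10172$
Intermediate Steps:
$v = 2$ ($v = 2 + 14 \cdot 8 \cdot 0 = 2 + 112 \cdot 0 = 2 + 0 = 2$)
$j{\left(c \right)} = \frac{23}{2}$ ($j{\left(c \right)} = \frac{1}{2} \cdot 23 = \frac{23}{2}$)
$\frac{v - 153}{j{\left(-1 \right)} - 1496} = \frac{2 - 153}{\frac{23}{2} - 1496} = - \frac{151}{- \frac{2969}{2}} = \left(-151\right) \left(- \frac{2}{2969}\right) = \frac{302}{2969}$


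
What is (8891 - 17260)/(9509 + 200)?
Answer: -8369/9709 ≈ -0.86198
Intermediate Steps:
(8891 - 17260)/(9509 + 200) = -8369/9709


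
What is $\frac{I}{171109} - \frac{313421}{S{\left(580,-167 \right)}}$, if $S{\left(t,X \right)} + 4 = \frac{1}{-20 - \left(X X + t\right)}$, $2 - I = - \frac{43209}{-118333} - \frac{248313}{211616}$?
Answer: $\frac{38258904154931832600940425}{488279213976370572064} \approx 78355.0$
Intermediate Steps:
$I = \frac{70322218741}{25041156128}$ ($I = 2 - \left(- \frac{43209}{-118333} - \frac{248313}{211616}\right) = 2 - \left(\left(-43209\right) \left(- \frac{1}{118333}\right) - \frac{248313}{211616}\right) = 2 - \left(\frac{43209}{118333} - \frac{248313}{211616}\right) = 2 - - \frac{20239906485}{25041156128} = 2 + \frac{20239906485}{25041156128} = \frac{70322218741}{25041156128} \approx 2.8083$)
$S{\left(t,X \right)} = -4 + \frac{1}{-20 - t - X^{2}}$ ($S{\left(t,X \right)} = -4 + \frac{1}{-20 - \left(X X + t\right)} = -4 + \frac{1}{-20 - \left(X^{2} + t\right)} = -4 + \frac{1}{-20 - \left(t + X^{2}\right)} = -4 + \frac{1}{-20 - t - X^{2}}$)
$\frac{I}{171109} - \frac{313421}{S{\left(580,-167 \right)}} = \frac{70322218741}{25041156128 \cdot 171109} - \frac{313421}{\frac{1}{20 + 580 + \left(-167\right)^{2}} \left(-81 - 2320 - 4 \left(-167\right)^{2}\right)} = \frac{70322218741}{25041156128} \cdot \frac{1}{171109} - \frac{313421}{\frac{1}{20 + 580 + 27889} \left(-81 - 2320 - 111556\right)} = \frac{70322218741}{4284767183905952} - \frac{313421}{\frac{1}{28489} \left(-81 - 2320 - 111556\right)} = \frac{70322218741}{4284767183905952} - \frac{313421}{\frac{1}{28489} \left(-113957\right)} = \frac{70322218741}{4284767183905952} - \frac{313421}{- \frac{113957}{28489}} = \frac{70322218741}{4284767183905952} - - \frac{8929050869}{113957} = \frac{70322218741}{4284767183905952} + \frac{8929050869}{113957} = \frac{38258904154931832600940425}{488279213976370572064}$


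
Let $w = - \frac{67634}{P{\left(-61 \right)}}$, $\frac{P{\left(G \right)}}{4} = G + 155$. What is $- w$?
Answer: $\frac{33817}{188} \approx 179.88$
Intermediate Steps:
$P{\left(G \right)} = 620 + 4 G$ ($P{\left(G \right)} = 4 \left(G + 155\right) = 4 \left(155 + G\right) = 620 + 4 G$)
$w = - \frac{33817}{188}$ ($w = - \frac{67634}{620 + 4 \left(-61\right)} = - \frac{67634}{620 - 244} = - \frac{67634}{376} = \left(-67634\right) \frac{1}{376} = - \frac{33817}{188} \approx -179.88$)
$- w = \left(-1\right) \left(- \frac{33817}{188}\right) = \frac{33817}{188}$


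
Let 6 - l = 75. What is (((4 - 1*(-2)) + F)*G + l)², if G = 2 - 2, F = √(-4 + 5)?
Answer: 4761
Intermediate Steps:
l = -69 (l = 6 - 1*75 = 6 - 75 = -69)
F = 1 (F = √1 = 1)
G = 0
(((4 - 1*(-2)) + F)*G + l)² = (((4 - 1*(-2)) + 1)*0 - 69)² = (((4 + 2) + 1)*0 - 69)² = ((6 + 1)*0 - 69)² = (7*0 - 69)² = (0 - 69)² = (-69)² = 4761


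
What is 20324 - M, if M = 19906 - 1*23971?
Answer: 24389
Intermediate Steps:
M = -4065 (M = 19906 - 23971 = -4065)
20324 - M = 20324 - 1*(-4065) = 20324 + 4065 = 24389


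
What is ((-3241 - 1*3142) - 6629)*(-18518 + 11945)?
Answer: 85527876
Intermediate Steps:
((-3241 - 1*3142) - 6629)*(-18518 + 11945) = ((-3241 - 3142) - 6629)*(-6573) = (-6383 - 6629)*(-6573) = -13012*(-6573) = 85527876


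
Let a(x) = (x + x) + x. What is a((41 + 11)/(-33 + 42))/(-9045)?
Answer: -52/27135 ≈ -0.0019163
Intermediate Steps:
a(x) = 3*x (a(x) = 2*x + x = 3*x)
a((41 + 11)/(-33 + 42))/(-9045) = (3*((41 + 11)/(-33 + 42)))/(-9045) = (3*(52/9))*(-1/9045) = (52/3)*(-1/9045) = -52/27135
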